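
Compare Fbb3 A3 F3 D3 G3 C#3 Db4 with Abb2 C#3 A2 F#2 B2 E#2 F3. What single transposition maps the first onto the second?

down a minor sixth

Take the first pair: Fbb3 → Abb2. F to A spans 6 letter names, so the interval is some kind of sixth.
Abb2 to Fbb3 is 8 semitones, which makes it a minor sixth; the second version is lower, so the direction is down.
Checking another pair — Db4 → F3 — gives the same interval.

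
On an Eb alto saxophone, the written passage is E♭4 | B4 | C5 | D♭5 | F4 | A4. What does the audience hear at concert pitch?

Written C4 on the Eb alto saxophone sounds as Eb3, a major sixth lower; apply that shift to every note.
Eb4 → Gb3
B4 → D4
C5 → Eb4
Db5 → Fb4
F4 → Ab3
A4 → C4

Gb3 D4 Eb4 Fb4 Ab3 C4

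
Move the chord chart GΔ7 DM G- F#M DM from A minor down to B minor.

AΔ7 EM A- G#M EM

A minor down to B minor is a minor seventh; each chord root moves by that interval while the quality stays the same.
GΔ7: root G down a minor seventh → A, giving AΔ7.
DM: root D down a minor seventh → E, giving EM.
G-: root G down a minor seventh → A, giving A-.
F#M: root F# down a minor seventh → G#, giving G#M.
DM: root D down a minor seventh → E, giving EM.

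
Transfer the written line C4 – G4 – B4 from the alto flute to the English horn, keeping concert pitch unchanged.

First find concert pitch: the alto flute sounds a perfect fourth below written, so C4 G4 B4 sounds G3 D4 F#4.
Then write for English horn: it sounds a perfect fifth below written, so the part must be a perfect fifth above concert.
G3 → D4
D4 → A4
F#4 → C#5

D4 A4 C#5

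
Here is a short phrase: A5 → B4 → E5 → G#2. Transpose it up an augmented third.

C##6 D##5 G##5 B##2

A5 to C##6
B4 to D##5
E5 to G##5
G#2 to B##2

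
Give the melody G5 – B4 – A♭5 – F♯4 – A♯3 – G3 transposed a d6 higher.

Ebb6 Gb5 Fbb6 Db5 F4 Ebb4

A diminished sixth up from G5 gives Ebb6.
A diminished sixth up from B4 gives Gb5.
A diminished sixth up from Ab5 gives Fbb6.
A diminished sixth up from F#4 gives Db5.
A#3: a sixth up reaches F, and 7 semitones makes it F4.
A diminished sixth up from G3 gives Ebb4.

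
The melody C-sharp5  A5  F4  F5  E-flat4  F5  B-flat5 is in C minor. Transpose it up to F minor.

F#5 D6 Bb4 Bb5 Ab4 Bb5 Eb6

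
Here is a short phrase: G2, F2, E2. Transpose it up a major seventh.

F#3 E3 D#3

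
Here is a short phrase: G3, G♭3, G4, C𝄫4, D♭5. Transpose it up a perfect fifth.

D4 Db4 D5 Gbb4 Ab5

G3 -> D4
Gb3 -> Db4
G4 -> D5
Cbb4 -> Gbb4
Db5 -> Ab5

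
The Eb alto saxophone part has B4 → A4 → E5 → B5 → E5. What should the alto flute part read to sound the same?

G4 F4 C5 G5 C5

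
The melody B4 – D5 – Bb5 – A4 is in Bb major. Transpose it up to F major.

Bb major to F major up is a perfect fifth, so every note moves up by that interval.
B4 → F#5
D5 → A5
Bb5 → F6
A4 → E5

F#5 A5 F6 E5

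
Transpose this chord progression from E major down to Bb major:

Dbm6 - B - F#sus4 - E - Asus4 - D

Abbm6 F Csus4 Bb Ebsus4 Ab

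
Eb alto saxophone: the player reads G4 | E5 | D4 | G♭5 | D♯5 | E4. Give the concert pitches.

Bb3 G4 F3 Bbb4 F#4 G3

The Eb alto saxophone sounds a major sixth below written, so transpose each written note down a major sixth.
G4 → Bb3
E5 → G4
D4 → F3
Gb5 → Bbb4
D#5 → F#4
E4 → G3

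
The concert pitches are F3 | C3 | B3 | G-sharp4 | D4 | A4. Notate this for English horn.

C4 G3 F#4 D#5 A4 E5

Written C4 sounds as F3 on the English horn, so concert pitches are written a perfect fifth up.
F3 -> C4
C3 -> G3
B3 -> F#4
G#4 -> D#5
D4 -> A4
A4 -> E5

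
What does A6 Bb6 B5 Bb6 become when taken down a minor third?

F#6 G6 G#5 G6

A minor third down from A6 gives F#6.
Bb6 down a minor third is G6.
B5: a third down reaches G, and 3 semitones makes it G#5.
Bb6 down a minor third is G6.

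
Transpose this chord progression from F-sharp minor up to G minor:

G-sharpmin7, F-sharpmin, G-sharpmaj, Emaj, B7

Amin7 Gmin Amaj Fmaj C7

F-sharp minor up to G minor is a minor second; each chord root moves by that interval while the quality stays the same.
G-sharpmin7: root G-sharp up a minor second → A, giving Amin7.
F-sharpmin: root F-sharp up a minor second → G, giving Gmin.
G-sharpmaj: root G-sharp up a minor second → A, giving Amaj.
Emaj: root E up a minor second → F, giving Fmaj.
B7: root B up a minor second → C, giving C7.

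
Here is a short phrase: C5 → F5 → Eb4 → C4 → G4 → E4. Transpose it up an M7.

B5 E6 D5 B4 F#5 D#5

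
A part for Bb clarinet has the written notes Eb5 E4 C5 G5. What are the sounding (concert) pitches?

Db5 D4 Bb4 F5

Written C4 on the Bb clarinet sounds as Bb3, a major second lower; apply that shift to every note.
Eb5 to Db5
E4 to D4
C5 to Bb4
G5 to F5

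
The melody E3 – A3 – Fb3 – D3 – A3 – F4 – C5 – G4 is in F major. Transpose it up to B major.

From F up to B is an augmented fourth; apply that to each pitch.
E3 -> A#3
A3 -> D#4
Fb3 -> Bb3
D3 -> G#3
A3 -> D#4
F4 -> B4
C5 -> F#5
G4 -> C#5

A#3 D#4 Bb3 G#3 D#4 B4 F#5 C#5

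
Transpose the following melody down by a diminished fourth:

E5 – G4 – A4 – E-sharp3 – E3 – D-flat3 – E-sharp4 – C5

E5: a fourth down reaches B, and 4 semitones makes it B#4.
G4 down a diminished fourth is D#4.
A4: a fourth down reaches E, and 4 semitones makes it E#4.
E#3 down a diminished fourth is B##2.
E3 down a diminished fourth is B#2.
Db3 down a diminished fourth is A2.
E#4 down a diminished fourth is B##3.
C5: a fourth down reaches G, and 4 semitones makes it G#4.

B#4 D#4 E#4 B##2 B#2 A2 B##3 G#4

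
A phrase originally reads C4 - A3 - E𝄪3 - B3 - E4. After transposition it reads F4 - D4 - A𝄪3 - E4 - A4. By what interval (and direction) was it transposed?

Take the first pair: C4 → F4. C to F spans 4 letter names, so the interval is some kind of fourth.
C4 to F4 is 5 semitones, which makes it a perfect fourth; the second version is higher, so the direction is up.
Checking another pair — E4 → A4 — gives the same interval.

up a perfect fourth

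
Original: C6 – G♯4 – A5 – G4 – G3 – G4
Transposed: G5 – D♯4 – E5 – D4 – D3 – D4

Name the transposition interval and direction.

Take the first pair: C6 → G5. C to G spans 4 letter names, so the interval is some kind of fourth.
G5 to C6 is 5 semitones, which makes it a perfect fourth; the second version is lower, so the direction is down.
Checking another pair — G4 → D4 — gives the same interval.

down a perfect fourth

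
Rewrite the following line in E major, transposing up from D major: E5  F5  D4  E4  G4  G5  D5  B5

D major to E major up is a major second, so every note moves up by that interval.
E5 to F#5
F5 to G5
D4 to E4
E4 to F#4
G4 to A4
G5 to A5
D5 to E5
B5 to C#6

F#5 G5 E4 F#4 A4 A5 E5 C#6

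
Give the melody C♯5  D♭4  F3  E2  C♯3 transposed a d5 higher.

G5 Abb4 Cb4 Bb2 G3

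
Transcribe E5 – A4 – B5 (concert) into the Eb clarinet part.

C#5 F#4 G#5

Written C4 sounds as Eb4 on the Eb clarinet, so concert pitches are written a minor third down.
E5 becomes C#5
A4 becomes F#4
B5 becomes G#5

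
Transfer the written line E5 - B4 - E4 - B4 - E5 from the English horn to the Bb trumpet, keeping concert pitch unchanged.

First find concert pitch: the English horn sounds a perfect fifth below written, so E5 B4 E4 B4 E5 sounds A4 E4 A3 E4 A4.
Then write for Bb trumpet: it sounds a major second below written, so the part must be a major second above concert.
A4 → B4
E4 → F#4
A3 → B3
E4 → F#4
A4 → B4

B4 F#4 B3 F#4 B4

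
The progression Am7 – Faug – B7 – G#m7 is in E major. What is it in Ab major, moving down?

Dbm7 Bbbaug Eb7 Cm7

E major down to Ab major is an augmented fifth; each chord root moves by that interval while the quality stays the same.
Am7: root A down an augmented fifth → Db, giving Dbm7.
Faug: root F down an augmented fifth → Bbb, giving Bbbaug.
B7: root B down an augmented fifth → Eb, giving Eb7.
G#m7: root G# down an augmented fifth → C, giving Cm7.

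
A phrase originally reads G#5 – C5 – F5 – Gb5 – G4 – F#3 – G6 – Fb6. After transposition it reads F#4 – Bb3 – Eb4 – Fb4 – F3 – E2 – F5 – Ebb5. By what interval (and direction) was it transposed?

down a major ninth

Take the first pair: G#5 → F#4. G to F spans 9 letter names, so the interval is some kind of ninth.
F#4 to G#5 is 14 semitones, which makes it a major ninth; the second version is lower, so the direction is down.
Checking another pair — Fb6 → Ebb5 — gives the same interval.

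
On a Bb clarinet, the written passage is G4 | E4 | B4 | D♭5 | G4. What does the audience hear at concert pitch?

The Bb clarinet sounds a major second below written, so transpose each written note down a major second.
G4 becomes F4
E4 becomes D4
B4 becomes A4
Db5 becomes Cb5
G4 becomes F4

F4 D4 A4 Cb5 F4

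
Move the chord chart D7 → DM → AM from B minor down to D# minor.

F#7 F#M C#M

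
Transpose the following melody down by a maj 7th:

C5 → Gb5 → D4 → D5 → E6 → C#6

C5: a seventh down reaches D, and 11 semitones makes it Db4.
A major seventh down from Gb5 gives Abb4.
A major seventh down from D4 gives Eb3.
D5 down a major seventh is Eb4.
E6: a seventh down reaches F, and 11 semitones makes it F5.
A major seventh down from C#6 gives D5.

Db4 Abb4 Eb3 Eb4 F5 D5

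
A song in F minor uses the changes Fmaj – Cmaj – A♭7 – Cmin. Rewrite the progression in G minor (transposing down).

Gmaj Dmaj Bb7 Dmin

F minor down to G minor is a minor seventh; each chord root moves by that interval while the quality stays the same.
Fmaj: root F down a minor seventh → G, giving Gmaj.
Cmaj: root C down a minor seventh → D, giving Dmaj.
A♭7: root A♭ down a minor seventh → Bb, giving Bb7.
Cmin: root C down a minor seventh → D, giving Dmin.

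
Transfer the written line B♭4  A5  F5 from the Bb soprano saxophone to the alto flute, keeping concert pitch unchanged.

First find concert pitch: the Bb soprano saxophone sounds a major second below written, so B♭4 A5 F5 sounds Ab4 G5 Eb5.
Then write for alto flute: it sounds a perfect fourth below written, so the part must be a perfect fourth above concert.
Ab4 → Db5
G5 → C6
Eb5 → Ab5

Db5 C6 Ab5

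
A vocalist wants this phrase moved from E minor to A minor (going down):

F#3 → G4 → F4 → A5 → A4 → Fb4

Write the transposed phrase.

B2 C4 Bb3 D5 D4 Bbb3

E minor to A minor down is a perfect fifth, so every note moves down by that interval.
F#3 gives B2
G4 gives C4
F4 gives Bb3
A5 gives D5
A4 gives D4
Fb4 gives Bbb3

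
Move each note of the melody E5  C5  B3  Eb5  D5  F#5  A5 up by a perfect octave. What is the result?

E5 up a perfect octave is E6.
C5: an octave up reaches C, and 12 semitones makes it C6.
A perfect octave up from B3 gives B4.
Eb5 up a perfect octave is Eb6.
A perfect octave up from D5 gives D6.
A perfect octave up from F#5 gives F#6.
A perfect octave up from A5 gives A6.

E6 C6 B4 Eb6 D6 F#6 A6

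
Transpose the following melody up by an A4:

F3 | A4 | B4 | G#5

F3 up an augmented fourth is B3.
An augmented fourth up from A4 gives D#5.
An augmented fourth up from B4 gives E#5.
G#5: a fourth up reaches C, and 6 semitones makes it C##6.

B3 D#5 E#5 C##6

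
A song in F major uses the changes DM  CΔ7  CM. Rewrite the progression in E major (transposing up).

F major up to E major is a major seventh; each chord root moves by that interval while the quality stays the same.
DM: root D up a major seventh → C#, giving C#M.
CΔ7: root C up a major seventh → B, giving BΔ7.
CM: root C up a major seventh → B, giving BM.

C#M BΔ7 BM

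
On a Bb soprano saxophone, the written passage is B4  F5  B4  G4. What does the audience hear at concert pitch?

The Bb soprano saxophone sounds a major second below written, so transpose each written note down a major second.
B4 to A4
F5 to Eb5
B4 to A4
G4 to F4

A4 Eb5 A4 F4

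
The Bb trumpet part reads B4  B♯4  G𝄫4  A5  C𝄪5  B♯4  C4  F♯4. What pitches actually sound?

Written C4 on the Bb trumpet sounds as Bb3, a major second lower; apply that shift to every note.
B4 gives A4
B#4 gives A#4
Gbb4 gives Fbb4
A5 gives G5
C##5 gives B#4
B#4 gives A#4
C4 gives Bb3
F#4 gives E4

A4 A#4 Fbb4 G5 B#4 A#4 Bb3 E4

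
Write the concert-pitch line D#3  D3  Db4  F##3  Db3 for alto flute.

The alto flute sounds a perfect fourth below written, so the written part must be a perfect fourth above concert — transpose each note up.
D#3 gives G#3
D3 gives G3
Db4 gives Gb4
F##3 gives B#3
Db3 gives Gb3

G#3 G3 Gb4 B#3 Gb3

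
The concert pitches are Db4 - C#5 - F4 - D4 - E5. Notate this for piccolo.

Db3 C#4 F3 D3 E4

Written C4 sounds as C5 on the piccolo, so concert pitches are written a perfect octave down.
Db4 → Db3
C#5 → C#4
F4 → F3
D4 → D3
E5 → E4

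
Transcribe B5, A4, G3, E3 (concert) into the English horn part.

The English horn sounds a perfect fifth below written, so the written part must be a perfect fifth above concert — transpose each note up.
B5 becomes F#6
A4 becomes E5
G3 becomes D4
E3 becomes B3

F#6 E5 D4 B3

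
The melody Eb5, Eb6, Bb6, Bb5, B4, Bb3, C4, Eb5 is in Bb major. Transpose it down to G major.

From Bb down to G is a minor third; apply that to each pitch.
Eb5 → C5
Eb6 → C6
Bb6 → G6
Bb5 → G5
B4 → G#4
Bb3 → G3
C4 → A3
Eb5 → C5

C5 C6 G6 G5 G#4 G3 A3 C5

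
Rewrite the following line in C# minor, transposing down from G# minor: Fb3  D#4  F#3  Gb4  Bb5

Bbb2 G#3 B2 Cb4 Eb5

G# minor to C# minor down is a perfect fifth, so every note moves down by that interval.
Fb3 -> Bbb2
D#4 -> G#3
F#3 -> B2
Gb4 -> Cb4
Bb5 -> Eb5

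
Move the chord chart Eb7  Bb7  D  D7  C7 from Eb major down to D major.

Eb major down to D major is a minor second; each chord root moves by that interval while the quality stays the same.
Eb7: root Eb down a minor second → D, giving D7.
Bb7: root Bb down a minor second → A, giving A7.
D: root D down a minor second → C#, giving C#.
D7: root D down a minor second → C#, giving C#7.
C7: root C down a minor second → B, giving B7.

D7 A7 C# C#7 B7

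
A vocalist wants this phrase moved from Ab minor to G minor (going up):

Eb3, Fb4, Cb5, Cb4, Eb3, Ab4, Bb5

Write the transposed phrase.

D4 Eb5 Bb5 Bb4 D4 G5 A6

From Ab up to G is a major seventh; apply that to each pitch.
Eb3 becomes D4
Fb4 becomes Eb5
Cb5 becomes Bb5
Cb4 becomes Bb4
Eb3 becomes D4
Ab4 becomes G5
Bb5 becomes A6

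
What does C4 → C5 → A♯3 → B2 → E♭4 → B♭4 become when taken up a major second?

C4 -> D4
C5 -> D5
A#3 -> B#3
B2 -> C#3
Eb4 -> F4
Bb4 -> C5

D4 D5 B#3 C#3 F4 C5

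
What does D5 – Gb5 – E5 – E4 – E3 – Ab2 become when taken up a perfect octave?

D6 Gb6 E6 E5 E4 Ab3

D5: an octave up reaches D, and 12 semitones makes it D6.
Gb5: an octave up reaches G, and 12 semitones makes it Gb6.
E5: an octave up reaches E, and 12 semitones makes it E6.
A perfect octave up from E4 gives E5.
A perfect octave up from E3 gives E4.
Ab2 up a perfect octave is Ab3.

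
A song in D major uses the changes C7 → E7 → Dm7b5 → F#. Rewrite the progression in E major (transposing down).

D7 F#7 Em7b5 G#

D major down to E major is a minor seventh; each chord root moves by that interval while the quality stays the same.
C7: root C down a minor seventh → D, giving D7.
E7: root E down a minor seventh → F#, giving F#7.
Dm7b5: root D down a minor seventh → E, giving Em7b5.
F#: root F# down a minor seventh → G#, giving G#.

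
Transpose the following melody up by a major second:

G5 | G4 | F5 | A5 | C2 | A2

A5 A4 G5 B5 D2 B2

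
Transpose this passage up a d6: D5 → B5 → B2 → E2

D5 becomes Bbb5
B5 becomes Gb6
B2 becomes Gb3
E2 becomes Cb3

Bbb5 Gb6 Gb3 Cb3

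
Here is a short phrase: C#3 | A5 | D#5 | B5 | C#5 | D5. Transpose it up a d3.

Eb3 Cb6 F5 Db6 Eb5 Fb5

C#3: a third up reaches E, and 2 semitones makes it Eb3.
A5: a third up reaches C, and 2 semitones makes it Cb6.
A diminished third up from D#5 gives F5.
B5 up a diminished third is Db6.
A diminished third up from C#5 gives Eb5.
A diminished third up from D5 gives Fb5.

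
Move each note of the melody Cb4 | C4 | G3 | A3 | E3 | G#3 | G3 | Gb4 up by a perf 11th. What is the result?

Fb5 F5 C5 D5 A4 C#5 C5 Cb6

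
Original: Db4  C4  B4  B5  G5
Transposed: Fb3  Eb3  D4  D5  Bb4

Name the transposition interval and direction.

down a major sixth

From Db4 to Fb3 is 6 letter names — a sixth of some quality.
Fb3 to Db4 is 9 semitones, which makes it a major sixth; the second version is lower, so the direction is down.
Checking another pair — G5 → Bb4 — gives the same interval.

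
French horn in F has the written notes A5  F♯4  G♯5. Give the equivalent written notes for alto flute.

First find concert pitch: the French horn in F sounds a perfect fifth below written, so A5 F♯4 G♯5 sounds D5 B3 C#5.
Then write for alto flute: it sounds a perfect fourth below written, so the part must be a perfect fourth above concert.
D5 → G5
B3 → E4
C#5 → F#5

G5 E4 F#5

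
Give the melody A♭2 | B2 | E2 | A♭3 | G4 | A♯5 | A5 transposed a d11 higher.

A diminished eleventh up from Ab2 gives Dbb4.
A diminished eleventh up from B2 gives Eb4.
E2 up a diminished eleventh is Ab3.
A diminished eleventh up from Ab3 gives Dbb5.
G4 up a diminished eleventh is Cb6.
A#5 up a diminished eleventh is D7.
A5: an eleventh up reaches D, and 16 semitones makes it Db7.

Dbb4 Eb4 Ab3 Dbb5 Cb6 D7 Db7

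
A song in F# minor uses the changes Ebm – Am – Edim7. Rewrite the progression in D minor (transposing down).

Cbm Fm Cdim7

F# minor down to D minor is a major third; each chord root moves by that interval while the quality stays the same.
Ebm: root Eb down a major third → Cb, giving Cbm.
Am: root A down a major third → F, giving Fm.
Edim7: root E down a major third → C, giving Cdim7.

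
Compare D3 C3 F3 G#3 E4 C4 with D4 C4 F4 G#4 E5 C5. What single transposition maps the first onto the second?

up a perfect octave

Take the first pair: D3 → D4. D to D spans 8 letter names, so the interval is some kind of octave.
D3 to D4 is 12 semitones, which makes it a perfect octave; the second version is higher, so the direction is up.
Checking another pair — C4 → C5 — gives the same interval.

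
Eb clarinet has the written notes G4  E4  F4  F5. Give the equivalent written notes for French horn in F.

First find concert pitch: the Eb clarinet sounds a minor third above written, so G4 E4 F4 F5 sounds Bb4 G4 Ab4 Ab5.
Then write for French horn in F: it sounds a perfect fifth below written, so the part must be a perfect fifth above concert.
Bb4 → F5
G4 → D5
Ab4 → Eb5
Ab5 → Eb6

F5 D5 Eb5 Eb6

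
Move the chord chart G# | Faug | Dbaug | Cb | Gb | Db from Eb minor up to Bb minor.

D# Caug Abaug Gb Db Ab

Eb minor up to Bb minor is a perfect fifth; each chord root moves by that interval while the quality stays the same.
G#: root G# up a perfect fifth → D#, giving D#.
Faug: root F up a perfect fifth → C, giving Caug.
Dbaug: root Db up a perfect fifth → Ab, giving Abaug.
Cb: root Cb up a perfect fifth → Gb, giving Gb.
Gb: root Gb up a perfect fifth → Db, giving Db.
Db: root Db up a perfect fifth → Ab, giving Ab.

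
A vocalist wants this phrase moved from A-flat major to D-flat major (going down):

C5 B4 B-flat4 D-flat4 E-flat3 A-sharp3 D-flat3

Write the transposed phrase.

F4 E4 Eb4 Gb3 Ab2 D#3 Gb2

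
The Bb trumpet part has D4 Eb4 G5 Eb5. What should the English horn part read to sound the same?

G4 Ab4 C6 Ab5

First find concert pitch: the Bb trumpet sounds a major second below written, so D4 Eb4 G5 Eb5 sounds C4 Db4 F5 Db5.
Then write for English horn: it sounds a perfect fifth below written, so the part must be a perfect fifth above concert.
C4 → G4
Db4 → Ab4
F5 → C6
Db5 → Ab5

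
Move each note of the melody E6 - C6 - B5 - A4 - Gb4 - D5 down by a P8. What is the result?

E5 C5 B4 A3 Gb3 D4

E6 -> E5
C6 -> C5
B5 -> B4
A4 -> A3
Gb4 -> Gb3
D5 -> D4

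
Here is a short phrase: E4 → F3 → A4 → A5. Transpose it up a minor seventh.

E4 up a minor seventh is D5.
F3: a seventh up reaches E, and 10 semitones makes it Eb4.
A4 up a minor seventh is G5.
A5 up a minor seventh is G6.

D5 Eb4 G5 G6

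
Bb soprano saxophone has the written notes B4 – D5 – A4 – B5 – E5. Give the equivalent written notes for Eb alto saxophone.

F#5 A5 E5 F#6 B5

First find concert pitch: the Bb soprano saxophone sounds a major second below written, so B4 D5 A4 B5 E5 sounds A4 C5 G4 A5 D5.
Then write for Eb alto saxophone: it sounds a major sixth below written, so the part must be a major sixth above concert.
A4 → F#5
C5 → A5
G4 → E5
A5 → F#6
D5 → B5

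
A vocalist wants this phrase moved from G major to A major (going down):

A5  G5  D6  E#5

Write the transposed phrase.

From G down to A is a minor seventh; apply that to each pitch.
A5 gives B4
G5 gives A4
D6 gives E5
E#5 gives F##4

B4 A4 E5 F##4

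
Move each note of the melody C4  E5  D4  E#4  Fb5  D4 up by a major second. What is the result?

C4: a second up reaches D, and 2 semitones makes it D4.
A major second up from E5 gives F#5.
D4: a second up reaches E, and 2 semitones makes it E4.
E#4 up a major second is F##4.
Fb5 up a major second is Gb5.
D4 up a major second is E4.

D4 F#5 E4 F##4 Gb5 E4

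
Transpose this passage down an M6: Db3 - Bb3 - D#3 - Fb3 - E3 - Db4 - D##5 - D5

Fb2 Db3 F#2 Abb2 G2 Fb3 F##4 F4

Db3: a sixth down reaches F, and 9 semitones makes it Fb2.
A major sixth down from Bb3 gives Db3.
A major sixth down from D#3 gives F#2.
Fb3 down a major sixth is Abb2.
E3: a sixth down reaches G, and 9 semitones makes it G2.
Db4: a sixth down reaches F, and 9 semitones makes it Fb3.
D##5: a sixth down reaches F, and 9 semitones makes it F##4.
D5 down a major sixth is F4.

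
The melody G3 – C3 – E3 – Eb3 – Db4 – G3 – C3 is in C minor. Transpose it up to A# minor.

From C up to A# is an augmented sixth; apply that to each pitch.
G3 → E#4
C3 → A#3
E3 → C##4
Eb3 → C#4
Db4 → B4
G3 → E#4
C3 → A#3

E#4 A#3 C##4 C#4 B4 E#4 A#3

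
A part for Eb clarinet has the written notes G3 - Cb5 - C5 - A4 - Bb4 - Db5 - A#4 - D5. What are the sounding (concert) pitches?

Bb3 Ebb5 Eb5 C5 Db5 Fb5 C#5 F5

Written C4 on the Eb clarinet sounds as Eb4, a minor third higher; apply that shift to every note.
G3 → Bb3
Cb5 → Ebb5
C5 → Eb5
A4 → C5
Bb4 → Db5
Db5 → Fb5
A#4 → C#5
D5 → F5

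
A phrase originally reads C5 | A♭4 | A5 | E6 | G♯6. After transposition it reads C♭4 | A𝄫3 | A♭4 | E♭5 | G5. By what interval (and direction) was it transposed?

Take the first pair: C5 → Cb4. C to C spans 8 letter names, so the interval is some kind of octave.
Cb4 to C5 is 13 semitones, which makes it an augmented octave; the second version is lower, so the direction is down.
Checking another pair — G#6 → G5 — gives the same interval.

down an augmented octave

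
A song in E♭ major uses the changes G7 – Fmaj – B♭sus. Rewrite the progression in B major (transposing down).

E♭ major down to B major is a diminished fourth; each chord root moves by that interval while the quality stays the same.
G7: root G down a diminished fourth → D#, giving D#7.
Fmaj: root F down a diminished fourth → C#, giving C#maj.
B♭sus: root B♭ down a diminished fourth → F#, giving F#sus.

D#7 C#maj F#sus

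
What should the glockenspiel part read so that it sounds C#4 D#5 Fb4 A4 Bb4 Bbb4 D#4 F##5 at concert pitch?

Written C4 sounds as C6 on the glockenspiel, so concert pitches are written a perfect fifteenth down.
C#4 -> C#2
D#5 -> D#3
Fb4 -> Fb2
A4 -> A2
Bb4 -> Bb2
Bbb4 -> Bbb2
D#4 -> D#2
F##5 -> F##3

C#2 D#3 Fb2 A2 Bb2 Bbb2 D#2 F##3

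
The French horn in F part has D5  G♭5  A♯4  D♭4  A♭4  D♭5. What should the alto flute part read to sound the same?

First find concert pitch: the French horn in F sounds a perfect fifth below written, so D5 G♭5 A♯4 D♭4 A♭4 D♭5 sounds G4 Cb5 D#4 Gb3 Db4 Gb4.
Then write for alto flute: it sounds a perfect fourth below written, so the part must be a perfect fourth above concert.
G4 → C5
Cb5 → Fb5
D#4 → G#4
Gb3 → Cb4
Db4 → Gb4
Gb4 → Cb5

C5 Fb5 G#4 Cb4 Gb4 Cb5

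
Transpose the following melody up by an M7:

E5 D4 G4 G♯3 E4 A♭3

D#6 C#5 F#5 F##4 D#5 G4

E5 gives D#6
D4 gives C#5
G4 gives F#5
G#3 gives F##4
E4 gives D#5
Ab3 gives G4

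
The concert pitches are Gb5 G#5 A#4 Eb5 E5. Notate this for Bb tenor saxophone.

Written C4 sounds as Bb2 on the Bb tenor saxophone, so concert pitches are written a major ninth up.
Gb5 gives Ab6
G#5 gives A#6
A#4 gives B#5
Eb5 gives F6
E5 gives F#6

Ab6 A#6 B#5 F6 F#6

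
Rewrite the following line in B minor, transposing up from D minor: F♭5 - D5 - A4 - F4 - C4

D minor to B minor up is a major sixth, so every note moves up by that interval.
Fb5 → Db6
D5 → B5
A4 → F#5
F4 → D5
C4 → A4

Db6 B5 F#5 D5 A4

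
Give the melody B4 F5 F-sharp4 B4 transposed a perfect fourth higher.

E5 Bb5 B4 E5

B4 → E5
F5 → Bb5
F#4 → B4
B4 → E5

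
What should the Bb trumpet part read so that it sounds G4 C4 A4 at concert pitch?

The Bb trumpet sounds a major second below written, so the written part must be a major second above concert — transpose each note up.
G4 gives A4
C4 gives D4
A4 gives B4

A4 D4 B4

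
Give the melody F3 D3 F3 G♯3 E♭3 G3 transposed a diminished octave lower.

F#2 D#2 F#2 G##2 E2 G#2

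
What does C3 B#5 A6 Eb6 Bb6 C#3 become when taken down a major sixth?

Eb2 D#5 C6 Gb5 Db6 E2

C3 becomes Eb2
B#5 becomes D#5
A6 becomes C6
Eb6 becomes Gb5
Bb6 becomes Db6
C#3 becomes E2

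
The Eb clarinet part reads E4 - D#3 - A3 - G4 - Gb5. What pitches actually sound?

G4 F#3 C4 Bb4 Bbb5

Written C4 on the Eb clarinet sounds as Eb4, a minor third higher; apply that shift to every note.
E4 gives G4
D#3 gives F#3
A3 gives C4
G4 gives Bb4
Gb5 gives Bbb5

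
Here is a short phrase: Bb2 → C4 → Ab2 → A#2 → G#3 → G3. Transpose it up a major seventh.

A3 B4 G3 G##3 F##4 F#4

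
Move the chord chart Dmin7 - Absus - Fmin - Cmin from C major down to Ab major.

Bbmin7 Fbsus Dbmin Abmin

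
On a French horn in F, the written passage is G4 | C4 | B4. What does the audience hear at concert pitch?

The French horn in F sounds a perfect fifth below written, so transpose each written note down a perfect fifth.
G4 → C4
C4 → F3
B4 → E4

C4 F3 E4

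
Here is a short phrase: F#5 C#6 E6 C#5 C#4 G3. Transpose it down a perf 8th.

F#4 C#5 E5 C#4 C#3 G2

F#5 -> F#4
C#6 -> C#5
E6 -> E5
C#5 -> C#4
C#4 -> C#3
G3 -> G2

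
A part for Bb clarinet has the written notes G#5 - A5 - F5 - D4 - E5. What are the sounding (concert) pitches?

F#5 G5 Eb5 C4 D5

The Bb clarinet sounds a major second below written, so transpose each written note down a major second.
G#5 -> F#5
A5 -> G5
F5 -> Eb5
D4 -> C4
E5 -> D5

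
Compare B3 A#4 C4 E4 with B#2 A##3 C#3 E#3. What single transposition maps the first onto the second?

Take the first pair: B3 → B#2. B to B spans 8 letter names, so the interval is some kind of octave.
B#2 to B3 is 11 semitones, which makes it a diminished octave; the second version is lower, so the direction is down.
Checking another pair — E4 → E#3 — gives the same interval.

down a diminished octave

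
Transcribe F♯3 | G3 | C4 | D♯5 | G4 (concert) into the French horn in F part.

C#4 D4 G4 A#5 D5

The French horn in F sounds a perfect fifth below written, so the written part must be a perfect fifth above concert — transpose each note up.
F#3 -> C#4
G3 -> D4
C4 -> G4
D#5 -> A#5
G4 -> D5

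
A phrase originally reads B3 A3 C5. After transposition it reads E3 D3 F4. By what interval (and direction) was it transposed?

From B3 to E3 is 5 letter names — a fifth of some quality.
E3 to B3 is 7 semitones, which makes it a perfect fifth; the second version is lower, so the direction is down.
Checking another pair — C5 → F4 — gives the same interval.

down a perfect fifth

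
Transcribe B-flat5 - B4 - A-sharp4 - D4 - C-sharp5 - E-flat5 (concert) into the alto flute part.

Written C4 sounds as G3 on the alto flute, so concert pitches are written a perfect fourth up.
Bb5 becomes Eb6
B4 becomes E5
A#4 becomes D#5
D4 becomes G4
C#5 becomes F#5
Eb5 becomes Ab5

Eb6 E5 D#5 G4 F#5 Ab5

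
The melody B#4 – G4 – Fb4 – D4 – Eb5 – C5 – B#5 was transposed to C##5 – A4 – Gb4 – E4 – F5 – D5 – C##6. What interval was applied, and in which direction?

up a major second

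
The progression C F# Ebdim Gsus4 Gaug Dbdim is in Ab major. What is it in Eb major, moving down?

G C# Bbdim Dsus4 Daug Abdim

Ab major down to Eb major is a perfect fourth; each chord root moves by that interval while the quality stays the same.
C: root C down a perfect fourth → G, giving G.
F#: root F# down a perfect fourth → C#, giving C#.
Ebdim: root Eb down a perfect fourth → Bb, giving Bbdim.
Gsus4: root G down a perfect fourth → D, giving Dsus4.
Gaug: root G down a perfect fourth → D, giving Daug.
Dbdim: root Db down a perfect fourth → Ab, giving Abdim.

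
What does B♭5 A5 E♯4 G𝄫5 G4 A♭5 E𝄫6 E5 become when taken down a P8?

Bb4 A4 E#3 Gbb4 G3 Ab4 Ebb5 E4

Bb5 → Bb4
A5 → A4
E#4 → E#3
Gbb5 → Gbb4
G4 → G3
Ab5 → Ab4
Ebb6 → Ebb5
E5 → E4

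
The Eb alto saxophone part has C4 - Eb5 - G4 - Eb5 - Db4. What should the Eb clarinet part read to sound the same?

C3 Eb4 G3 Eb4 Db3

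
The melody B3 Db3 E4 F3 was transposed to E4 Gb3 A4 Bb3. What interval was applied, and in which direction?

up a perfect fourth

From B3 to E4 is 4 letter names — a fourth of some quality.
B3 to E4 is 5 semitones, which makes it a perfect fourth; the second version is higher, so the direction is up.
Checking another pair — F3 → Bb3 — gives the same interval.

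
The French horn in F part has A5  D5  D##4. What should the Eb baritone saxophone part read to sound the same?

First find concert pitch: the French horn in F sounds a perfect fifth below written, so A5 D5 D##4 sounds D5 G4 G##3.
Then write for Eb baritone saxophone: it sounds a major thirteenth below written, so the part must be a major thirteenth above concert.
D5 → B6
G4 → E6
G##3 → E##5

B6 E6 E##5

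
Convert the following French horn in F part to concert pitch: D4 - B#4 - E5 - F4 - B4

The French horn in F sounds a perfect fifth below written, so transpose each written note down a perfect fifth.
D4 gives G3
B#4 gives E#4
E5 gives A4
F4 gives Bb3
B4 gives E4

G3 E#4 A4 Bb3 E4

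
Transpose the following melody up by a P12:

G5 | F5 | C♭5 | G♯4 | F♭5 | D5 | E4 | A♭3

D7 C7 Gb6 D#6 Cb7 A6 B5 Eb5

G5: a twelfth up reaches D, and 19 semitones makes it D7.
F5 up a perfect twelfth is C7.
Cb5: a twelfth up reaches G, and 19 semitones makes it Gb6.
G#4: a twelfth up reaches D, and 19 semitones makes it D#6.
Fb5 up a perfect twelfth is Cb7.
D5 up a perfect twelfth is A6.
E4 up a perfect twelfth is B5.
A perfect twelfth up from Ab3 gives Eb5.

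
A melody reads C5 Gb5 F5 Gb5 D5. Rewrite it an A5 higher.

G#5 D6 C#6 D6 A#5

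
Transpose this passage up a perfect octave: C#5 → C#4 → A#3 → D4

C#6 C#5 A#4 D5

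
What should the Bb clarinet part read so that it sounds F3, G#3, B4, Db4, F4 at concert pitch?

G3 A#3 C#5 Eb4 G4

Written C4 sounds as Bb3 on the Bb clarinet, so concert pitches are written a major second up.
F3 to G3
G#3 to A#3
B4 to C#5
Db4 to Eb4
F4 to G4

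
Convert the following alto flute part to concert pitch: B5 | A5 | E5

F#5 E5 B4

Written C4 on the alto flute sounds as G3, a perfect fourth lower; apply that shift to every note.
B5 → F#5
A5 → E5
E5 → B4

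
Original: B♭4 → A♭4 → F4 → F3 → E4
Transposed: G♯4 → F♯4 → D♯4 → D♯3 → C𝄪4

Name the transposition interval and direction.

down a diminished third

Take the first pair: Bb4 → G#4. B to G spans 3 letter names, so the interval is some kind of third.
G#4 to Bb4 is 2 semitones, which makes it a diminished third; the second version is lower, so the direction is down.
Checking another pair — E4 → C##4 — gives the same interval.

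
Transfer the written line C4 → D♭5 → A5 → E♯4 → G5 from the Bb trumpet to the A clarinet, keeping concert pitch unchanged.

Db4 Ebb5 Bb5 F#4 Ab5

First find concert pitch: the Bb trumpet sounds a major second below written, so C4 D♭5 A5 E♯4 G5 sounds Bb3 Cb5 G5 D#4 F5.
Then write for A clarinet: it sounds a minor third below written, so the part must be a minor third above concert.
Bb3 → Db4
Cb5 → Ebb5
G5 → Bb5
D#4 → F#4
F5 → Ab5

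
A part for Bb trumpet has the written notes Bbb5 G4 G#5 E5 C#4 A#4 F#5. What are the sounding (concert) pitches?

Abb5 F4 F#5 D5 B3 G#4 E5

The Bb trumpet sounds a major second below written, so transpose each written note down a major second.
Bbb5 to Abb5
G4 to F4
G#5 to F#5
E5 to D5
C#4 to B3
A#4 to G#4
F#5 to E5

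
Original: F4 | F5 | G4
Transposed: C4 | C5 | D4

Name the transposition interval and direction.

down a perfect fourth

From F4 to C4 is 4 letter names — a fourth of some quality.
C4 to F4 is 5 semitones, which makes it a perfect fourth; the second version is lower, so the direction is down.
Checking another pair — G4 → D4 — gives the same interval.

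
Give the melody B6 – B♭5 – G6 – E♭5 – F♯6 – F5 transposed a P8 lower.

B5 Bb4 G5 Eb4 F#5 F4

A perfect octave down from B6 gives B5.
A perfect octave down from Bb5 gives Bb4.
A perfect octave down from G6 gives G5.
Eb5: an octave down reaches E, and 12 semitones makes it Eb4.
A perfect octave down from F#6 gives F#5.
F5 down a perfect octave is F4.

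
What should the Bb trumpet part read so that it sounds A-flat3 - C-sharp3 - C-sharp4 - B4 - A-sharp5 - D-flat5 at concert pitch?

Bb3 D#3 D#4 C#5 B#5 Eb5

Written C4 sounds as Bb3 on the Bb trumpet, so concert pitches are written a major second up.
Ab3 -> Bb3
C#3 -> D#3
C#4 -> D#4
B4 -> C#5
A#5 -> B#5
Db5 -> Eb5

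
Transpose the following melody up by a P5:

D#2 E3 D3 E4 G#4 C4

A#2 B3 A3 B4 D#5 G4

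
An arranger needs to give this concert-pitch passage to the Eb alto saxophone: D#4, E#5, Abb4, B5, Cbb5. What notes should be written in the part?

B#4 C##6 Fb5 G#6 Abb5

Written C4 sounds as Eb3 on the Eb alto saxophone, so concert pitches are written a major sixth up.
D#4 becomes B#4
E#5 becomes C##6
Abb4 becomes Fb5
B5 becomes G#6
Cbb5 becomes Abb5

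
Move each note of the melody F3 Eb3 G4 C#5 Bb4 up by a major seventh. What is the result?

E4 D4 F#5 B#5 A5

A major seventh up from F3 gives E4.
Eb3 up a major seventh is D4.
A major seventh up from G4 gives F#5.
C#5 up a major seventh is B#5.
Bb4: a seventh up reaches A, and 11 semitones makes it A5.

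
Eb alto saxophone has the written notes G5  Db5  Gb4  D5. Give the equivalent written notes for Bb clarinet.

C5 Gb4 Cb4 G4

First find concert pitch: the Eb alto saxophone sounds a major sixth below written, so G5 Db5 Gb4 D5 sounds Bb4 Fb4 Bbb3 F4.
Then write for Bb clarinet: it sounds a major second below written, so the part must be a major second above concert.
Bb4 → C5
Fb4 → Gb4
Bbb3 → Cb4
F4 → G4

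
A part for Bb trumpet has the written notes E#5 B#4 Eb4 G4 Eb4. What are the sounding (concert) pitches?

Written C4 on the Bb trumpet sounds as Bb3, a major second lower; apply that shift to every note.
E#5 gives D#5
B#4 gives A#4
Eb4 gives Db4
G4 gives F4
Eb4 gives Db4

D#5 A#4 Db4 F4 Db4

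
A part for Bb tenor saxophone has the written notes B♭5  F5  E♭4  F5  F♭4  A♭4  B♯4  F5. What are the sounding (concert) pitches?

The Bb tenor saxophone sounds a major ninth below written, so transpose each written note down a major ninth.
Bb5 becomes Ab4
F5 becomes Eb4
Eb4 becomes Db3
F5 becomes Eb4
Fb4 becomes Ebb3
Ab4 becomes Gb3
B#4 becomes A#3
F5 becomes Eb4

Ab4 Eb4 Db3 Eb4 Ebb3 Gb3 A#3 Eb4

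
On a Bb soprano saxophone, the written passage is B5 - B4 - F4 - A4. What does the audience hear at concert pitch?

The Bb soprano saxophone sounds a major second below written, so transpose each written note down a major second.
B5 to A5
B4 to A4
F4 to Eb4
A4 to G4

A5 A4 Eb4 G4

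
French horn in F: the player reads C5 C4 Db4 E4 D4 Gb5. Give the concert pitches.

The French horn in F sounds a perfect fifth below written, so transpose each written note down a perfect fifth.
C5 → F4
C4 → F3
Db4 → Gb3
E4 → A3
D4 → G3
Gb5 → Cb5

F4 F3 Gb3 A3 G3 Cb5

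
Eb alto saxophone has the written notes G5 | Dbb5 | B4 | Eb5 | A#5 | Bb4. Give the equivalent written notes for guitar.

Bb5 Fbb5 D5 Gb5 C#6 Db5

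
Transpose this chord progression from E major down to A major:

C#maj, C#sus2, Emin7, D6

F#maj F#sus2 Amin7 G6

E major down to A major is a perfect fifth; each chord root moves by that interval while the quality stays the same.
C#maj: root C# down a perfect fifth → F#, giving F#maj.
C#sus2: root C# down a perfect fifth → F#, giving F#sus2.
Emin7: root E down a perfect fifth → A, giving Amin7.
D6: root D down a perfect fifth → G, giving G6.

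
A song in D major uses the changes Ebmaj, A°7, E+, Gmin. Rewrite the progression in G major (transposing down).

Abmaj D°7 A+ Cmin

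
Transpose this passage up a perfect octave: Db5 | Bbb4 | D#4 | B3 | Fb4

Db5 gives Db6
Bbb4 gives Bbb5
D#4 gives D#5
B3 gives B4
Fb4 gives Fb5

Db6 Bbb5 D#5 B4 Fb5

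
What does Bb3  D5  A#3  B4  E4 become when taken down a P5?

Bb3 down a perfect fifth is Eb3.
D5: a fifth down reaches G, and 7 semitones makes it G4.
A#3: a fifth down reaches D, and 7 semitones makes it D#3.
B4: a fifth down reaches E, and 7 semitones makes it E4.
A perfect fifth down from E4 gives A3.

Eb3 G4 D#3 E4 A3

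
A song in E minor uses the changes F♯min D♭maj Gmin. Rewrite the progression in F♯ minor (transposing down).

G#min Ebmaj Amin

E minor down to F♯ minor is a minor seventh; each chord root moves by that interval while the quality stays the same.
F♯min: root F♯ down a minor seventh → G#, giving G#min.
D♭maj: root D♭ down a minor seventh → Eb, giving Ebmaj.
Gmin: root G down a minor seventh → A, giving Amin.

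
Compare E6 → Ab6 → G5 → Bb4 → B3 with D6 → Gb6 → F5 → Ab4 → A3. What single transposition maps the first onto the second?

down a major second

From E6 to D6 is 2 letter names — a second of some quality.
D6 to E6 is 2 semitones, which makes it a major second; the second version is lower, so the direction is down.
Checking another pair — B3 → A3 — gives the same interval.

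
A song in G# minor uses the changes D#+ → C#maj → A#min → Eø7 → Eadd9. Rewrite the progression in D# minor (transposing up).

A#+ G#maj E#min Bø7 Badd9

G# minor up to D# minor is a perfect fifth; each chord root moves by that interval while the quality stays the same.
D#+: root D# up a perfect fifth → A#, giving A#+.
C#maj: root C# up a perfect fifth → G#, giving G#maj.
A#min: root A# up a perfect fifth → E#, giving E#min.
Eø7: root E up a perfect fifth → B, giving Bø7.
Eadd9: root E up a perfect fifth → B, giving Badd9.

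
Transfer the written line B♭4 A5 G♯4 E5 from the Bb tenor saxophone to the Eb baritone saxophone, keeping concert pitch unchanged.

F5 E6 D#5 B5

First find concert pitch: the Bb tenor saxophone sounds a major ninth below written, so B♭4 A5 G♯4 E5 sounds Ab3 G4 F#3 D4.
Then write for Eb baritone saxophone: it sounds a major thirteenth below written, so the part must be a major thirteenth above concert.
Ab3 → F5
G4 → E6
F#3 → D#5
D4 → B5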